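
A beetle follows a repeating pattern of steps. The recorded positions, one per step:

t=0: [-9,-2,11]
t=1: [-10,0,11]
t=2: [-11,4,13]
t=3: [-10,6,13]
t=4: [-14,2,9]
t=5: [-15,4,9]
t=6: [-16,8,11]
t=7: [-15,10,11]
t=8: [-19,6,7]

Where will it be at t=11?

[-20,14,9]

The moves between consecutive positions are [-1,+2,+0], [-1,+4,+2], [+1,+2,+0], [-4,-4,-4], [-1,+2,+0], [-1,+4,+2], [+1,+2,+0], [-4,-4,-4]; they repeat the 4-cycle [[-1,+2,+0], [-1,+4,+2], [+1,+2,+0], [-4,-4,-4]].
step 9: apply [-1,+2,+0] → [-20,8,7]
step 10: apply [-1,+4,+2] → [-21,12,9]
step 11: apply [+1,+2,+0] → [-20,14,9]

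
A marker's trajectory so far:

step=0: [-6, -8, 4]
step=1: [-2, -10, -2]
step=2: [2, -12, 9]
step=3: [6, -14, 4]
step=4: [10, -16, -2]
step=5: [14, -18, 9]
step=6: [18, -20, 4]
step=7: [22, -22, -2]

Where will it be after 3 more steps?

[34, -28, -2]

The first coordinate changes by +4 each step, so at step 10 it is -6 + 10·(4) = 34.
The second coordinate changes by -2 each step, so at step 10 it is -8 + 10·(-2) = -28.
The third coordinate repeats the cycle [4, -2, 9] with period 3; step 10 mod 3 = 1, giving -2.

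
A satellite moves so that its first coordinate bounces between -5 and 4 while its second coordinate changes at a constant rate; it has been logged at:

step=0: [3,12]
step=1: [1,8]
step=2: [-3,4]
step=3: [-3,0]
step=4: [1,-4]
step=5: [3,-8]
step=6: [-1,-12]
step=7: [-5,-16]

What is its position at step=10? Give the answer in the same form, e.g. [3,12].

The first coordinate travels 4 per step and bounces off the walls at -5 and 4.
  step 8: -5 → -1
  step 9: -1 → 3
  step 10: 3 → 1
The second coordinate changes by -4 each step: at step 10 it is -28.

[1,-28]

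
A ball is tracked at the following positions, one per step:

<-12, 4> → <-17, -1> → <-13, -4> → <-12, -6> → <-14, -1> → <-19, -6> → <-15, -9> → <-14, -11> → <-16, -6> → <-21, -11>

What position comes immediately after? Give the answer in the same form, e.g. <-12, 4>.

<-17, -14>

Differencing gives <-5, -5>, <+4, -3>, <+1, -2>, <-2, +5>, <-5, -5>, <+4, -3>, <+1, -2>, <-2, +5>, <-5, -5>. This is the pattern <-5, -5>, <+4, -3>, <+1, -2>, <-2, +5> repeated.
step 10: apply <+4, -3> → <-17, -14>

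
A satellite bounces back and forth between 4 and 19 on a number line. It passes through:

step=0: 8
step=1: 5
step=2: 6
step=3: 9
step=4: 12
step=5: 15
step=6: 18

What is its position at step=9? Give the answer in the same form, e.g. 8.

11

The value reflects between 4 and 19, moving 3 per step.
  step 7: 18 → 17
  step 8: 17 → 14
  step 9: 14 → 11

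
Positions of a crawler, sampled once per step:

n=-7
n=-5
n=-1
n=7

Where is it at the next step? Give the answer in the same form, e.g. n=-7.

Consecutive displacements +2, +4, +8 scale by a factor of 2 each step.
step 4: 7 + 16 → n=23

n=23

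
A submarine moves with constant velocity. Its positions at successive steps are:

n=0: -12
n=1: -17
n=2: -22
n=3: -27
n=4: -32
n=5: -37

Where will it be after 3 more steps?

-52

Each step adds -5 to the position.
step 6: -37 − 5 → -42
step 7: -42 − 5 → -47
step 8: -47 − 5 → -52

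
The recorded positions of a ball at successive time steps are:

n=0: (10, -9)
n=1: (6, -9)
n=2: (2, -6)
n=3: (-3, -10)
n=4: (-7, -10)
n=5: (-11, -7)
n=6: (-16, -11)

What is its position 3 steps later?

(-29, -12)

Step-to-step displacements: (-4, +0), (-4, +3), (-5, -4), (-4, +0), (-4, +3), (-5, -4) — a repeating cycle of length 3.
step 7: apply (-4, +0) → (-20, -11)
step 8: apply (-4, +3) → (-24, -8)
step 9: apply (-5, -4) → (-29, -12)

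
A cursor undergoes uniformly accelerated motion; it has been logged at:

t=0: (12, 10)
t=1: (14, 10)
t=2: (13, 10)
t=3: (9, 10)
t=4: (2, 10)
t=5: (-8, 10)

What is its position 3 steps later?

First differences are (+2, +0), (-1, +0), (-4, +0), (-7, +0), (-10, +0); their common second difference is (-3, +0) (constant acceleration).
step 6: (-8, 10) + (-13, +0) → (-21, 10)
step 7: (-21, 10) + (-16, +0) → (-37, 10)
step 8: (-37, 10) + (-19, +0) → (-56, 10)

(-56, 10)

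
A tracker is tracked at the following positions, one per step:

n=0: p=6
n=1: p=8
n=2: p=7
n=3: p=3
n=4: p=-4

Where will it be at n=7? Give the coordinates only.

Taking differences between consecutive positions: +2, -1, -4, -7. These grow by -3 each step.
step 5: -4 − 10 → p=-14
step 6: -14 − 13 → p=-27
step 7: -27 − 16 → p=-43

p=-43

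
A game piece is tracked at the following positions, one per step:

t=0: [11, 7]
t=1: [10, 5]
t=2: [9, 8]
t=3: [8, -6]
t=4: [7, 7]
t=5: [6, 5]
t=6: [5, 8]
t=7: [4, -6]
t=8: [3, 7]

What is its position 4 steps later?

First: linear, -1 per step → -1 at step 12.
Second: cycles through 7, 5, 8, -6 every 4 steps. Step 12 lands at position 0 of the cycle → 7.

[-1, 7]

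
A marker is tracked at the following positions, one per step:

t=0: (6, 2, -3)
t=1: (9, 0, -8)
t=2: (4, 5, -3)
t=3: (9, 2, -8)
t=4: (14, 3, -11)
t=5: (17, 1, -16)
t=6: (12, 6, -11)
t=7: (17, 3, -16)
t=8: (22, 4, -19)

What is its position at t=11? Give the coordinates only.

(25, 4, -24)

Differencing gives (+3, -2, -5), (-5, +5, +5), (+5, -3, -5), (+5, +1, -3), (+3, -2, -5), (-5, +5, +5), (+5, -3, -5), (+5, +1, -3). This is the pattern (+3, -2, -5), (-5, +5, +5), (+5, -3, -5), (+5, +1, -3) repeated.
step 9: apply (+3, -2, -5) → (25, 2, -24)
step 10: apply (-5, +5, +5) → (20, 7, -19)
step 11: apply (+5, -3, -5) → (25, 4, -24)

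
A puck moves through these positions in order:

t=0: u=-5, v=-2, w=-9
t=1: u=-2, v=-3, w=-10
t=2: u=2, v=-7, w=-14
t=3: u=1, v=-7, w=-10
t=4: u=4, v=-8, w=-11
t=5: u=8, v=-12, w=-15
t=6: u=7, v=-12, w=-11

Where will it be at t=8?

u=14, v=-17, w=-16

Differencing gives (+3,-1,-1), (+4,-4,-4), (-1,+0,+4), (+3,-1,-1), (+4,-4,-4), (-1,+0,+4). This is the pattern (+3,-1,-1), (+4,-4,-4), (-1,+0,+4) repeated.
step 7: apply (+3,-1,-1) → u=10, v=-13, w=-12
step 8: apply (+4,-4,-4) → u=14, v=-17, w=-16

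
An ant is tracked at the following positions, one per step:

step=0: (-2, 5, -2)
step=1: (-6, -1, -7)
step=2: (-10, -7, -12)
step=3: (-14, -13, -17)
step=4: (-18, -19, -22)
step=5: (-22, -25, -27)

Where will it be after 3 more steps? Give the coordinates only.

Each step adds (-4, -6, -5) to the position.
step 6: (-22, -25, -27) + (-4, -6, -5) → (-26, -31, -32)
step 7: (-26, -31, -32) + (-4, -6, -5) → (-30, -37, -37)
step 8: (-30, -37, -37) + (-4, -6, -5) → (-34, -43, -42)

(-34, -43, -42)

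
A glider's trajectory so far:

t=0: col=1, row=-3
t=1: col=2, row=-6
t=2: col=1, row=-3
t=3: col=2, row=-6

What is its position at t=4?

col=1, row=-3

The jumps are (+1, -3), (-1, +3), (+1, -3) — a geometric progression with ratio -1.
step 4: col=2, row=-6 + (-1, +3) → col=1, row=-3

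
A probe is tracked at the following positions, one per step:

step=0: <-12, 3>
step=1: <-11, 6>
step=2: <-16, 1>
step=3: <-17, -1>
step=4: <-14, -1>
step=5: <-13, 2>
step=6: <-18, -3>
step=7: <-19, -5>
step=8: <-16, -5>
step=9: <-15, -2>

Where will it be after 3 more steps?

Step-to-step displacements: <+1, +3>, <-5, -5>, <-1, -2>, <+3, +0>, <+1, +3>, <-5, -5>, <-1, -2>, <+3, +0>, <+1, +3> — a repeating cycle of length 4.
step 10: apply <-5, -5> → <-20, -7>
step 11: apply <-1, -2> → <-21, -9>
step 12: apply <+3, +0> → <-18, -9>

<-18, -9>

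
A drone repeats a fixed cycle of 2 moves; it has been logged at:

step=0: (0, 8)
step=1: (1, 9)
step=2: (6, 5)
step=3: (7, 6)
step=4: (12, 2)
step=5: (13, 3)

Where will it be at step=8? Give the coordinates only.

(24, -4)

The moves between consecutive positions are (+1, +1), (+5, -4), (+1, +1), (+5, -4), (+1, +1); they repeat the 2-cycle [(+1, +1), (+5, -4)].
step 6: apply (+5, -4) → (18, -1)
step 7: apply (+1, +1) → (19, 0)
step 8: apply (+5, -4) → (24, -4)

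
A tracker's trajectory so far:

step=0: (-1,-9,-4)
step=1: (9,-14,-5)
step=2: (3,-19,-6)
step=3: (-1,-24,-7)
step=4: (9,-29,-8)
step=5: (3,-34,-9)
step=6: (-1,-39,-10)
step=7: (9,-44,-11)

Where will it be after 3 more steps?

(9,-59,-14)

The first coordinate repeats the cycle [-1, 9, 3] with period 3; step 10 mod 3 = 1, giving 9.
The second coordinate changes by -5 each step, so at step 10 it is -9 + 10·(-5) = -59.
The third coordinate changes by -1 each step, so at step 10 it is -4 + 10·(-1) = -14.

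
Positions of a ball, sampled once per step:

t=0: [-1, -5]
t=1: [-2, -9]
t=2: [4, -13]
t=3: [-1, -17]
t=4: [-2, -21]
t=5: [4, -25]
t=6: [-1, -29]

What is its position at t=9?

First: cycles through -1, -2, 4 every 3 steps. Step 9 lands at position 0 of the cycle → -1.
Second: linear, -4 per step → -41 at step 9.

[-1, -41]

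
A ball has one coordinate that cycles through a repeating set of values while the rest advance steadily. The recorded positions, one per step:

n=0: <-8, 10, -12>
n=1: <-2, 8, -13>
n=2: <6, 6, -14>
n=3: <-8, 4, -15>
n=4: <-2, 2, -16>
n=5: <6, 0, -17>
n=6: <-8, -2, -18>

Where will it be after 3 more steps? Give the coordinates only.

First: cycles through -8, -2, 6 every 3 steps. Step 9 lands at position 0 of the cycle → -8.
Second: linear, -2 per step → -8 at step 9.
Third: linear, -1 per step → -21 at step 9.

<-8, -8, -21>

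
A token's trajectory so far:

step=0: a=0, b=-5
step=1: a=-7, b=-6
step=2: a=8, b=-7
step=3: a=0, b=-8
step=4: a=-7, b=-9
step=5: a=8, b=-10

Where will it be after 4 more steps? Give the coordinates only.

The a coordinate repeats the cycle [0, -7, 8] with period 3; step 9 mod 3 = 0, giving 0.
The b coordinate changes by -1 each step, so at step 9 it is -5 + 9·(-1) = -14.

a=0, b=-14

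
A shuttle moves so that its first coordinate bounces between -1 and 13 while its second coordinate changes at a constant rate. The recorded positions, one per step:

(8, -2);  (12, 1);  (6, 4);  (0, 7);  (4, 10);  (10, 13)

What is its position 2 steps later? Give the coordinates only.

The first coordinate travels 6 per step and bounces off the walls at -1 and 13.
  step 6: 10 → 10
  step 7: 10 → 4
The second coordinate changes by +3 each step: at step 7 it is 19.

(4, 19)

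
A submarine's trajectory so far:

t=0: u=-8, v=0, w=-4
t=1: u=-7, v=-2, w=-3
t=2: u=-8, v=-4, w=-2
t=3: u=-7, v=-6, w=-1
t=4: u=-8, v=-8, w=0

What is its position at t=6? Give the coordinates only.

U: cycles through -8, -7 every 2 steps. Step 6 lands at position 0 of the cycle → -8.
V: linear, -2 per step → -12 at step 6.
W: linear, +1 per step → 2 at step 6.

u=-8, v=-12, w=2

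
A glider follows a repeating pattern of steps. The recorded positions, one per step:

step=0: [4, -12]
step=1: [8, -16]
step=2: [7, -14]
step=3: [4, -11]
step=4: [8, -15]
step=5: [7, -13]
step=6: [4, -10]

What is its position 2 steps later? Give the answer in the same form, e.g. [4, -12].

The moves between consecutive positions are [+4, -4], [-1, +2], [-3, +3], [+4, -4], [-1, +2], [-3, +3]; they repeat the 3-cycle [[+4, -4], [-1, +2], [-3, +3]].
step 7: apply [+4, -4] → [8, -14]
step 8: apply [-1, +2] → [7, -12]

[7, -12]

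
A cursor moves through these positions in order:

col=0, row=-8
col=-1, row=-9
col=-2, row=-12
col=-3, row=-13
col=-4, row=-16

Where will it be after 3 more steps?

col=-7, row=-21

Differencing gives (-1, -1), (-1, -3), (-1, -1), (-1, -3). This is the pattern (-1, -1), (-1, -3) repeated.
step 5: apply (-1, -1) → col=-5, row=-17
step 6: apply (-1, -3) → col=-6, row=-20
step 7: apply (-1, -1) → col=-7, row=-21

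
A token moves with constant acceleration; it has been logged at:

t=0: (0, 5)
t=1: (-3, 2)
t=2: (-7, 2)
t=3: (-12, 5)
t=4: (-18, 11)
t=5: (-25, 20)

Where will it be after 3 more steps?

First differences are (-3, -3), (-4, +0), (-5, +3), (-6, +6), (-7, +9); their common second difference is (-1, +3) (constant acceleration).
step 6: (-25, 20) + (-8, +12) → (-33, 32)
step 7: (-33, 32) + (-9, +15) → (-42, 47)
step 8: (-42, 47) + (-10, +18) → (-52, 65)

(-52, 65)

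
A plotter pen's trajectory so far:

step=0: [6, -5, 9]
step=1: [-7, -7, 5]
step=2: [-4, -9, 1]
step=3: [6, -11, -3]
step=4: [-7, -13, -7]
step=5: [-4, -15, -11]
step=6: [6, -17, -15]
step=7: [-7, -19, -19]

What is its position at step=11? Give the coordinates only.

[-4, -27, -35]

The first coordinate repeats the cycle [6, -7, -4] with period 3; step 11 mod 3 = 2, giving -4.
The second coordinate changes by -2 each step, so at step 11 it is -5 + 11·(-2) = -27.
The third coordinate changes by -4 each step, so at step 11 it is 9 + 11·(-4) = -35.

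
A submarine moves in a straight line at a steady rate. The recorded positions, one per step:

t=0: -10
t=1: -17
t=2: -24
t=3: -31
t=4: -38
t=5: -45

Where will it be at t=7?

-59

The position changes by -7 every step.
step 6: -45 − 7 → -52
step 7: -52 − 7 → -59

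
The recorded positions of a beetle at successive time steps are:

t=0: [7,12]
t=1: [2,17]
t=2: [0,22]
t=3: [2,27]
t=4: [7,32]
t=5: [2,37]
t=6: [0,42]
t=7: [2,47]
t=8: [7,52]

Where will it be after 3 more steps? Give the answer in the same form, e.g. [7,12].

First: cycles through 7, 2, 0, 2 every 4 steps. Step 11 lands at position 3 of the cycle → 2.
Second: linear, +5 per step → 67 at step 11.

[2,67]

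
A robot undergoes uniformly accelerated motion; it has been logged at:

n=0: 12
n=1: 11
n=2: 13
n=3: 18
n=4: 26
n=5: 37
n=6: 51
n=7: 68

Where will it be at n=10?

137

Successive displacements: -1, +2, +5, +8, +11, +14, +17 — each changes by +3.
step 8: 68 + 20 → 88
step 9: 88 + 23 → 111
step 10: 111 + 26 → 137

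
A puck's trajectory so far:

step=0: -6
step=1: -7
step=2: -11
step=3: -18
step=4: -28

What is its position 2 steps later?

-57

First differences are -1, -4, -7, -10; their common second difference is -3 (constant acceleration).
step 5: -28 − 13 → -41
step 6: -41 − 16 → -57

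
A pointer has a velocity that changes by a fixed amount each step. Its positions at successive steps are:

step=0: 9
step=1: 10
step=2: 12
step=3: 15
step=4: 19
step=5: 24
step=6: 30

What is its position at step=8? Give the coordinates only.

First differences are +1, +2, +3, +4, +5, +6; their common second difference is +1 (constant acceleration).
step 7: 30 + 7 → 37
step 8: 37 + 8 → 45

45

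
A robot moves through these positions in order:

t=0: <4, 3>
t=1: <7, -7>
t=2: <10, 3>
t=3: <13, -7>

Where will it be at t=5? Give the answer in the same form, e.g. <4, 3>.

First: linear, +3 per step → 19 at step 5.
Second: cycles through 3, -7 every 2 steps. Step 5 lands at position 1 of the cycle → -7.

<19, -7>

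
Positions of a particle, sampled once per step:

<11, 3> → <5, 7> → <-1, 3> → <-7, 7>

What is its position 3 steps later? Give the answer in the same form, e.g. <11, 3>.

The first coordinate changes by -6 each step, so at step 6 it is 11 + 6·(-6) = -25.
The second coordinate repeats the cycle [3, 7] with period 2; step 6 mod 2 = 0, giving 3.

<-25, 3>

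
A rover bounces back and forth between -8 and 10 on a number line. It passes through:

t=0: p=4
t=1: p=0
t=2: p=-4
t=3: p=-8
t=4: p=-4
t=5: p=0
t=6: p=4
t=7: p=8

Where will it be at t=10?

The value reflects between -8 and 10, moving 4 per step.
  step 8: 8 → 8
  step 9: 8 → 4
  step 10: 4 → 0

p=0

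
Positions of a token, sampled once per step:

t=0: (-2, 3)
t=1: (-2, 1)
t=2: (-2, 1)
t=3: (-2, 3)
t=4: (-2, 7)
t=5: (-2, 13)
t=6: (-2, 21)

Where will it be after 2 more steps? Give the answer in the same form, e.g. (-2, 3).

Successive displacements: (+0, -2), (+0, +0), (+0, +2), (+0, +4), (+0, +6), (+0, +8) — each changes by (+0, +2).
step 7: (-2, 21) + (+0, +10) → (-2, 31)
step 8: (-2, 31) + (+0, +12) → (-2, 43)

(-2, 43)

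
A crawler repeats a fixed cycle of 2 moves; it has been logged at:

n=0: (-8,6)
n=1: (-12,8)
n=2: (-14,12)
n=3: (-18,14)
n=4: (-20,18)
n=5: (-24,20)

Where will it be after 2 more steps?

(-30,26)

The moves between consecutive positions are (-4,+2), (-2,+4), (-4,+2), (-2,+4), (-4,+2); they repeat the 2-cycle [(-4,+2), (-2,+4)].
step 6: apply (-2,+4) → (-26,24)
step 7: apply (-4,+2) → (-30,26)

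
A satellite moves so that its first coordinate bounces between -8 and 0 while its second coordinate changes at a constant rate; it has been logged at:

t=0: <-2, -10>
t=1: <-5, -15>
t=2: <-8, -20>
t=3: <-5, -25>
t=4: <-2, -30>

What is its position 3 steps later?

The first coordinate reflects between -8 and 0, moving 3 per step.
  step 5: -2 → -1
  step 6: -1 → -4
  step 7: -4 → -7
The second coordinate changes by -5 each step: at step 7 it is -45.

<-7, -45>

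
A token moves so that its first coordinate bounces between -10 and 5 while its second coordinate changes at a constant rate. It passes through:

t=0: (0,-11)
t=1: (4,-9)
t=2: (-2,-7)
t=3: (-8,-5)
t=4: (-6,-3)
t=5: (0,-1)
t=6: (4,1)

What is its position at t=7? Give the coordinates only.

(-2,3)

The first coordinate reflects between -10 and 5, moving 6 per step.
  step 7: 4 → -2
The second coordinate changes by +2 each step: at step 7 it is 3.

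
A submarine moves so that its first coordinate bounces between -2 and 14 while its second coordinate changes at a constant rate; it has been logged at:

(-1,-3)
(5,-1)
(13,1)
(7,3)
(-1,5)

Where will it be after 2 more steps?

The first coordinate reflects between -2 and 14, moving 8 per step.
  step 5: -1 → 5
  step 6: 5 → 13
The second coordinate changes by +2 each step: at step 6 it is 9.

(13,9)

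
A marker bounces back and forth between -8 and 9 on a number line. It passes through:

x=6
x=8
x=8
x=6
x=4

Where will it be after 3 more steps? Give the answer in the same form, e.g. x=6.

The value travels 2 per step and bounces off the walls at -8 and 9.
  step 5: 4 → 2
  step 6: 2 → 0
  step 7: 0 → -2

x=-2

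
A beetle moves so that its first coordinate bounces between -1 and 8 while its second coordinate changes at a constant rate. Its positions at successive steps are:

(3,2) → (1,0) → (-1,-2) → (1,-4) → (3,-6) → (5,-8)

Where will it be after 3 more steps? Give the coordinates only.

The first coordinate reflects between -1 and 8, moving 2 per step.
  step 6: 5 → 7
  step 7: 7 → 7
  step 8: 7 → 5
The second coordinate changes by -2 each step: at step 8 it is -14.

(5,-14)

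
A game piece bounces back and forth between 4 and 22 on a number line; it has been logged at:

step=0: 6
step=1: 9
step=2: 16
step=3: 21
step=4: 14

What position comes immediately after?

7

The value reflects between 4 and 22, moving 7 per step.
  step 5: 14 → 7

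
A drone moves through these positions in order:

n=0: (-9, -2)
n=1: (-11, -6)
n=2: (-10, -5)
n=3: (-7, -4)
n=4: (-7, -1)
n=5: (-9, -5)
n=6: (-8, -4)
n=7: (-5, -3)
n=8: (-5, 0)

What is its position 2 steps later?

Differencing gives (-2, -4), (+1, +1), (+3, +1), (+0, +3), (-2, -4), (+1, +1), (+3, +1), (+0, +3). This is the pattern (-2, -4), (+1, +1), (+3, +1), (+0, +3) repeated.
step 9: apply (-2, -4) → (-7, -4)
step 10: apply (+1, +1) → (-6, -3)

(-6, -3)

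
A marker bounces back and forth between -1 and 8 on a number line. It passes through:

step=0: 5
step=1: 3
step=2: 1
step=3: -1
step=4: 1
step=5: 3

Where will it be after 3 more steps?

The value travels 2 per step and bounces off the walls at -1 and 8.
  step 6: 3 → 5
  step 7: 5 → 7
  step 8: 7 → 7

7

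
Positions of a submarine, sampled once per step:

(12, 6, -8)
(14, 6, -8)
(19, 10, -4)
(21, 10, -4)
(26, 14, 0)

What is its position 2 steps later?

The moves between consecutive positions are (+2, +0, +0), (+5, +4, +4), (+2, +0, +0), (+5, +4, +4); they repeat the 2-cycle [(+2, +0, +0), (+5, +4, +4)].
step 5: apply (+2, +0, +0) → (28, 14, 0)
step 6: apply (+5, +4, +4) → (33, 18, 4)

(33, 18, 4)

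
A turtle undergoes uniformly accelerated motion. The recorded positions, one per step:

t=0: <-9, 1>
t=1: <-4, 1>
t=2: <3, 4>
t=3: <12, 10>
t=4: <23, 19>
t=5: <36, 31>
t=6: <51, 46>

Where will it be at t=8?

Taking differences between consecutive positions: <+5, +0>, <+7, +3>, <+9, +6>, <+11, +9>, <+13, +12>, <+15, +15>. These grow by <+2, +3> each step.
step 7: <51, 46> + <+17, +18> → <68, 64>
step 8: <68, 64> + <+19, +21> → <87, 85>

<87, 85>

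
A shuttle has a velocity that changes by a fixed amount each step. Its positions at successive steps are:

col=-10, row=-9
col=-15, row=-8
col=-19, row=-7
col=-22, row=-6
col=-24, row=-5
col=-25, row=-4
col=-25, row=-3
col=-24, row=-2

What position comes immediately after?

col=-22, row=-1

First differences are (-5, +1), (-4, +1), (-3, +1), (-2, +1), (-1, +1), (+0, +1), (+1, +1); their common second difference is (+1, +0) (constant acceleration).
step 8: col=-24, row=-2 + (+2, +1) → col=-22, row=-1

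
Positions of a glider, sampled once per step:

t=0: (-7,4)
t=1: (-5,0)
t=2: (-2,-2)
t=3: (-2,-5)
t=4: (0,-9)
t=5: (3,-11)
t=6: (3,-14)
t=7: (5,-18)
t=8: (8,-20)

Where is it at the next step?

Step-to-step displacements: (+2,-4), (+3,-2), (+0,-3), (+2,-4), (+3,-2), (+0,-3), (+2,-4), (+3,-2) — a repeating cycle of length 3.
step 9: apply (+0,-3) → (8,-23)

(8,-23)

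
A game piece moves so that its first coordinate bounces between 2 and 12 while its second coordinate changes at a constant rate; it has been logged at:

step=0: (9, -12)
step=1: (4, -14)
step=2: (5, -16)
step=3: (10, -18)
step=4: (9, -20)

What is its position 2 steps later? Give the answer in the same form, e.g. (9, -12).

The first coordinate travels 5 per step and bounces off the walls at 2 and 12.
  step 5: 9 → 4
  step 6: 4 → 5
The second coordinate changes by -2 each step: at step 6 it is -24.

(5, -24)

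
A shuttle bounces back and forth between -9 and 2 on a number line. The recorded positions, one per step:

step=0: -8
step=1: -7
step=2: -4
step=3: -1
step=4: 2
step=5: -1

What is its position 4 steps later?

The value travels 3 per step and bounces off the walls at -9 and 2.
  step 6: -1 → -4
  step 7: -4 → -7
  step 8: -7 → -8
  step 9: -8 → -5

-5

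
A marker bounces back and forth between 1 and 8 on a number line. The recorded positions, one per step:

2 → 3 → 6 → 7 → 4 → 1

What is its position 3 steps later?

The value travels 3 per step and bounces off the walls at 1 and 8.
  step 6: 1 → 4
  step 7: 4 → 7
  step 8: 7 → 6

6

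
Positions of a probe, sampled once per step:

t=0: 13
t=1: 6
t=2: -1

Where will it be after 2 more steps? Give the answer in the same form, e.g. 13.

-15

The position changes by -7 every step.
step 3: -1 − 7 → -8
step 4: -8 − 7 → -15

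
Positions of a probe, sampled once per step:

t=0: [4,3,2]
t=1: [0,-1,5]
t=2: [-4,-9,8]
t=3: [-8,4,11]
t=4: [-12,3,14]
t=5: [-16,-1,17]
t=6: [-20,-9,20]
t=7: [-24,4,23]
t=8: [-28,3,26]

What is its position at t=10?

The first coordinate changes by -4 each step, so at step 10 it is 4 + 10·(-4) = -36.
The second coordinate repeats the cycle [3, -1, -9, 4] with period 4; step 10 mod 4 = 2, giving -9.
The third coordinate changes by +3 each step, so at step 10 it is 2 + 10·(3) = 32.

[-36,-9,32]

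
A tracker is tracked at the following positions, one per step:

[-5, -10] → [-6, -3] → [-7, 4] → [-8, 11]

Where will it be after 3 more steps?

The position changes by [-1, +7] every step.
step 4: [-8, 11] + [-1, +7] → [-9, 18]
step 5: [-9, 18] + [-1, +7] → [-10, 25]
step 6: [-10, 25] + [-1, +7] → [-11, 32]

[-11, 32]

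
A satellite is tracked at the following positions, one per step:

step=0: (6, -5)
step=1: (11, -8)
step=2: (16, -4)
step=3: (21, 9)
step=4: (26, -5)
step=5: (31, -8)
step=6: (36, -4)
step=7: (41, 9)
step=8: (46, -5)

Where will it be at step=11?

First: linear, +5 per step → 61 at step 11.
Second: cycles through -5, -8, -4, 9 every 4 steps. Step 11 lands at position 3 of the cycle → 9.

(61, 9)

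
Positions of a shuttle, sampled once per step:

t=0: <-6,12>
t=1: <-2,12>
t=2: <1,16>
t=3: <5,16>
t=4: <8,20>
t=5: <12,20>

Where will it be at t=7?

Differencing gives <+4,+0>, <+3,+4>, <+4,+0>, <+3,+4>, <+4,+0>. This is the pattern <+4,+0>, <+3,+4> repeated.
step 6: apply <+3,+4> → <15,24>
step 7: apply <+4,+0> → <19,24>

<19,24>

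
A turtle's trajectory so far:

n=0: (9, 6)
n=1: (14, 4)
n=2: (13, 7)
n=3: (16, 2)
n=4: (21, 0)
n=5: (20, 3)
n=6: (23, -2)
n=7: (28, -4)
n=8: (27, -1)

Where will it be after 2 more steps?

(35, -8)

Step-to-step displacements: (+5, -2), (-1, +3), (+3, -5), (+5, -2), (-1, +3), (+3, -5), (+5, -2), (-1, +3) — a repeating cycle of length 3.
step 9: apply (+3, -5) → (30, -6)
step 10: apply (+5, -2) → (35, -8)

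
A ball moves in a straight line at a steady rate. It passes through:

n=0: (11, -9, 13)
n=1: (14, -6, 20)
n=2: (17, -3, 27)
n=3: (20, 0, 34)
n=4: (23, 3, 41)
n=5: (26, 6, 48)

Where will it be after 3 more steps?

(35, 15, 69)

Each step adds (+3, +3, +7) to the position.
step 6: (26, 6, 48) + (+3, +3, +7) → (29, 9, 55)
step 7: (29, 9, 55) + (+3, +3, +7) → (32, 12, 62)
step 8: (32, 12, 62) + (+3, +3, +7) → (35, 15, 69)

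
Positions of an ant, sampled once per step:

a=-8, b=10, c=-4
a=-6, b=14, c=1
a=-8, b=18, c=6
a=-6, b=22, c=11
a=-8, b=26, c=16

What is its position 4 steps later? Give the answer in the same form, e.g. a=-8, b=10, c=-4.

A: cycles through -8, -6 every 2 steps. Step 8 lands at position 0 of the cycle → -8.
B: linear, +4 per step → 42 at step 8.
C: linear, +5 per step → 36 at step 8.

a=-8, b=42, c=36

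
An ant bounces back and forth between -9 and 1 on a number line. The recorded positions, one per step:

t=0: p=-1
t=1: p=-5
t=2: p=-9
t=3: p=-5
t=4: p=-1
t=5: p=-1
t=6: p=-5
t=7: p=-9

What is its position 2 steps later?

The value reflects between -9 and 1, moving 4 per step.
  step 8: -9 → -5
  step 9: -5 → -1

p=-1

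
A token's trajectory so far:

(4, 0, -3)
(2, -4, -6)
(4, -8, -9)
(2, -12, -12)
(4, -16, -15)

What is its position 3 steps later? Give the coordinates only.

The first coordinate repeats the cycle [4, 2] with period 2; step 7 mod 2 = 1, giving 2.
The second coordinate changes by -4 each step, so at step 7 it is 0 + 7·(-4) = -28.
The third coordinate changes by -3 each step, so at step 7 it is -3 + 7·(-3) = -24.

(2, -28, -24)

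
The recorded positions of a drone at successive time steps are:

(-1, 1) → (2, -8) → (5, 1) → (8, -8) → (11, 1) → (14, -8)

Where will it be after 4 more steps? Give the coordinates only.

First: linear, +3 per step → 26 at step 9.
Second: cycles through 1, -8 every 2 steps. Step 9 lands at position 1 of the cycle → -8.

(26, -8)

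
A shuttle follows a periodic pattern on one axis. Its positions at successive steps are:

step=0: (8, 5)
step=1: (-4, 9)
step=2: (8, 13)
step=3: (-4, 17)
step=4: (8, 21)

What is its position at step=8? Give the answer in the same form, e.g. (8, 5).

(8, 37)

The first coordinate repeats the cycle [8, -4] with period 2; step 8 mod 2 = 0, giving 8.
The second coordinate changes by +4 each step, so at step 8 it is 5 + 8·(4) = 37.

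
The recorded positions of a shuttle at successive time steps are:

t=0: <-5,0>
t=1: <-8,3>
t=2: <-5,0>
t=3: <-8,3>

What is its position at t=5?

<-8,3>

Consecutive displacements <-3,+3>, <+3,-3>, <-3,+3> scale by a factor of -1 each step.
step 4: <-8,3> + <+3,-3> → <-5,0>
step 5: <-5,0> + <-3,+3> → <-8,3>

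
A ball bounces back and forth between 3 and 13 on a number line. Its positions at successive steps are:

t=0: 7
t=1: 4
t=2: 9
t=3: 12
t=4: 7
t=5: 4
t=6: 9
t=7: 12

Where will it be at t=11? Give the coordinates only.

12

The value travels 5 per step and bounces off the walls at 3 and 13.
  step 8: 12 → 7
  step 9: 7 → 4
  step 10: 4 → 9
  step 11: 9 → 12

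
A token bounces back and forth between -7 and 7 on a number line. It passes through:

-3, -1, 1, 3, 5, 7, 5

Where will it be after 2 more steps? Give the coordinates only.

The value reflects between -7 and 7, moving 2 per step.
  step 7: 5 → 3
  step 8: 3 → 1

1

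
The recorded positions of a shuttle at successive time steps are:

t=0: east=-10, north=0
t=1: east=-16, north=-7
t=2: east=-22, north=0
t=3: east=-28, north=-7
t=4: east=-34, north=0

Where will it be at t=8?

east=-58, north=0

The east coordinate changes by -6 each step, so at step 8 it is -10 + 8·(-6) = -58.
The north coordinate repeats the cycle [0, -7] with period 2; step 8 mod 2 = 0, giving 0.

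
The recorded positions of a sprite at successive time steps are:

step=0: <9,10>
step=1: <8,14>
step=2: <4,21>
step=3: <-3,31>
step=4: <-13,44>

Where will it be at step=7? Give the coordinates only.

Successive displacements: <-1,+4>, <-4,+7>, <-7,+10>, <-10,+13> — each changes by <-3,+3>.
step 5: <-13,44> + <-13,+16> → <-26,60>
step 6: <-26,60> + <-16,+19> → <-42,79>
step 7: <-42,79> + <-19,+22> → <-61,101>

<-61,101>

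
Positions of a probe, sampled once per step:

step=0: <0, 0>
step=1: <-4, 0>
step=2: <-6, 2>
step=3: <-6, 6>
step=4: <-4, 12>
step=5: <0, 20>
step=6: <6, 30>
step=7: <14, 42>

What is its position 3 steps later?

Successive displacements: <-4, +0>, <-2, +2>, <+0, +4>, <+2, +6>, <+4, +8>, <+6, +10>, <+8, +12> — each changes by <+2, +2>.
step 8: <14, 42> + <+10, +14> → <24, 56>
step 9: <24, 56> + <+12, +16> → <36, 72>
step 10: <36, 72> + <+14, +18> → <50, 90>

<50, 90>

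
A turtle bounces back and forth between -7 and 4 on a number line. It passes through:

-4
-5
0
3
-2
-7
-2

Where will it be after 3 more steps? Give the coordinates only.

The value reflects between -7 and 4, moving 5 per step.
  step 7: -2 → 3
  step 8: 3 → 0
  step 9: 0 → -5

-5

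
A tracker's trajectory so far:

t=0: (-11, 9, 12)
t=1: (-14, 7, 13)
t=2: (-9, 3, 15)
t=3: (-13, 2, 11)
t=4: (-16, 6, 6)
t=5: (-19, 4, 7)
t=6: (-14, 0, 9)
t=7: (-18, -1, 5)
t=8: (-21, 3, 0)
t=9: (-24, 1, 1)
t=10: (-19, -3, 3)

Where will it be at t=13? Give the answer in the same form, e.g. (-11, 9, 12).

(-29, -2, -5)

The moves between consecutive positions are (-3, -2, +1), (+5, -4, +2), (-4, -1, -4), (-3, +4, -5), (-3, -2, +1), (+5, -4, +2), (-4, -1, -4), (-3, +4, -5), (-3, -2, +1), (+5, -4, +2); they repeat the 4-cycle [(-3, -2, +1), (+5, -4, +2), (-4, -1, -4), (-3, +4, -5)].
step 11: apply (-4, -1, -4) → (-23, -4, -1)
step 12: apply (-3, +4, -5) → (-26, 0, -6)
step 13: apply (-3, -2, +1) → (-29, -2, -5)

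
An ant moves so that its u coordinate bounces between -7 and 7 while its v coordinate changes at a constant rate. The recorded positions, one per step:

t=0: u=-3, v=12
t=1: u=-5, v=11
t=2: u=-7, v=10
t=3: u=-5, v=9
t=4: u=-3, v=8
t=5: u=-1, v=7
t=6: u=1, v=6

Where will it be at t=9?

u=7, v=3

The u coordinate reflects between -7 and 7, moving 2 per step.
  step 7: 1 → 3
  step 8: 3 → 5
  step 9: 5 → 7
The v coordinate changes by -1 each step: at step 9 it is 3.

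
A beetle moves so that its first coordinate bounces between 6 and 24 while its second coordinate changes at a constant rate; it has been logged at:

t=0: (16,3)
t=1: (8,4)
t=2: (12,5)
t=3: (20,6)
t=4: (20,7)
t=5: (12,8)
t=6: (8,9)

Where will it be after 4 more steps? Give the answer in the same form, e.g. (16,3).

(8,13)

The first coordinate travels 8 per step and bounces off the walls at 6 and 24.
  step 7: 8 → 16
  step 8: 16 → 24
  step 9: 24 → 16
  step 10: 16 → 8
The second coordinate changes by +1 each step: at step 10 it is 13.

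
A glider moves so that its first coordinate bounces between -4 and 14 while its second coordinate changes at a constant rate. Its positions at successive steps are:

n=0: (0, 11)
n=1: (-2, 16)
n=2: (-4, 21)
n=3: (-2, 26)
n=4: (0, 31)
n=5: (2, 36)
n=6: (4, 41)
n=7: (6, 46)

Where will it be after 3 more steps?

The first coordinate reflects between -4 and 14, moving 2 per step.
  step 8: 6 → 8
  step 9: 8 → 10
  step 10: 10 → 12
The second coordinate changes by +5 each step: at step 10 it is 61.

(12, 61)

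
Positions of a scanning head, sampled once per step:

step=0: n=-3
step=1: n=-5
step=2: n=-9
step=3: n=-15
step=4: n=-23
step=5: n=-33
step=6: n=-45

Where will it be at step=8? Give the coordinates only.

n=-75

First differences are -2, -4, -6, -8, -10, -12; their common second difference is -2 (constant acceleration).
step 7: -45 − 14 → n=-59
step 8: -59 − 16 → n=-75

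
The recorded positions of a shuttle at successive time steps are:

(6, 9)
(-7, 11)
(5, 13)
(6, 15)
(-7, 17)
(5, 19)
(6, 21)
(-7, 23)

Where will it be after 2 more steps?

(6, 27)

First: cycles through 6, -7, 5 every 3 steps. Step 9 lands at position 0 of the cycle → 6.
Second: linear, +2 per step → 27 at step 9.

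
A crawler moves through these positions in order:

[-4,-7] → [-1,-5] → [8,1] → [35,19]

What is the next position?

Step-to-step displacements: [+3,+2], [+9,+6], [+27,+18]; each is 3× the previous.
step 4: [35,19] + [+81,+54] → [116,73]

[116,73]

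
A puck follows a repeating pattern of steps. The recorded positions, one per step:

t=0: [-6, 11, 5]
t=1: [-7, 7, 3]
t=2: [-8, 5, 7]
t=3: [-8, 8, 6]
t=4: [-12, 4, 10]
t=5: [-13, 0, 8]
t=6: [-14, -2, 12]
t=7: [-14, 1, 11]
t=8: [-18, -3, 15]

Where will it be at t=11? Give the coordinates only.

[-20, -6, 16]

Step-to-step displacements: [-1, -4, -2], [-1, -2, +4], [+0, +3, -1], [-4, -4, +4], [-1, -4, -2], [-1, -2, +4], [+0, +3, -1], [-4, -4, +4] — a repeating cycle of length 4.
step 9: apply [-1, -4, -2] → [-19, -7, 13]
step 10: apply [-1, -2, +4] → [-20, -9, 17]
step 11: apply [+0, +3, -1] → [-20, -6, 16]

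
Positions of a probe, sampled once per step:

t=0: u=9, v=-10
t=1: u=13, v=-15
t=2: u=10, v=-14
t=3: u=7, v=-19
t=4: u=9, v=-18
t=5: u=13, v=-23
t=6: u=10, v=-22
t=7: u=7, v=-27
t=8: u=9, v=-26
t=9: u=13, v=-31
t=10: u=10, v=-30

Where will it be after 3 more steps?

Step-to-step displacements: (+4, -5), (-3, +1), (-3, -5), (+2, +1), (+4, -5), (-3, +1), (-3, -5), (+2, +1), (+4, -5), (-3, +1) — a repeating cycle of length 4.
step 11: apply (-3, -5) → u=7, v=-35
step 12: apply (+2, +1) → u=9, v=-34
step 13: apply (+4, -5) → u=13, v=-39

u=13, v=-39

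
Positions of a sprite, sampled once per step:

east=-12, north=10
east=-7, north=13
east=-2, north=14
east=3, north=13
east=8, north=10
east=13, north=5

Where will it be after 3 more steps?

east=28, north=-22

Taking differences between consecutive positions: (+5,+3), (+5,+1), (+5,-1), (+5,-3), (+5,-5). These grow by (+0,-2) each step.
step 6: east=13, north=5 + (+5,-7) → east=18, north=-2
step 7: east=18, north=-2 + (+5,-9) → east=23, north=-11
step 8: east=23, north=-11 + (+5,-11) → east=28, north=-22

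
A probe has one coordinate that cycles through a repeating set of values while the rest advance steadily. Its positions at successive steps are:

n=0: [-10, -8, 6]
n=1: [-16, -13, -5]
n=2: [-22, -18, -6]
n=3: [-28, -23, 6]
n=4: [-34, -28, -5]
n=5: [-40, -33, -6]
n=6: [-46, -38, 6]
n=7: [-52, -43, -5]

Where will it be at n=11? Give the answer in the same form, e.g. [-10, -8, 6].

[-76, -63, -6]

The first coordinate changes by -6 each step, so at step 11 it is -10 + 11·(-6) = -76.
The second coordinate changes by -5 each step, so at step 11 it is -8 + 11·(-5) = -63.
The third coordinate repeats the cycle [6, -5, -6] with period 3; step 11 mod 3 = 2, giving -6.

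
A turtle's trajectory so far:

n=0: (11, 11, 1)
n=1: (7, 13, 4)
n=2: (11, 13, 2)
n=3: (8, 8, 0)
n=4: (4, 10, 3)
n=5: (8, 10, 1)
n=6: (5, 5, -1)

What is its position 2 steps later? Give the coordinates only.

(5, 7, 0)

Step-to-step displacements: (-4, +2, +3), (+4, +0, -2), (-3, -5, -2), (-4, +2, +3), (+4, +0, -2), (-3, -5, -2) — a repeating cycle of length 3.
step 7: apply (-4, +2, +3) → (1, 7, 2)
step 8: apply (+4, +0, -2) → (5, 7, 0)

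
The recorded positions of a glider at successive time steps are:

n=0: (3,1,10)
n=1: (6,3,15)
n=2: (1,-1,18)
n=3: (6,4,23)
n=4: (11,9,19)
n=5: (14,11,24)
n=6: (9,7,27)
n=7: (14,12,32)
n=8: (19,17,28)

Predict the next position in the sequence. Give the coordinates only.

(22,19,33)

Differencing gives (+3,+2,+5), (-5,-4,+3), (+5,+5,+5), (+5,+5,-4), (+3,+2,+5), (-5,-4,+3), (+5,+5,+5), (+5,+5,-4). This is the pattern (+3,+2,+5), (-5,-4,+3), (+5,+5,+5), (+5,+5,-4) repeated.
step 9: apply (+3,+2,+5) → (22,19,33)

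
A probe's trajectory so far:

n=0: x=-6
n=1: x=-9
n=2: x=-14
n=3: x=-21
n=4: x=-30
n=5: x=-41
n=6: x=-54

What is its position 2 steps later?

x=-86

Taking differences between consecutive positions: -3, -5, -7, -9, -11, -13. These grow by -2 each step.
step 7: -54 − 15 → x=-69
step 8: -69 − 17 → x=-86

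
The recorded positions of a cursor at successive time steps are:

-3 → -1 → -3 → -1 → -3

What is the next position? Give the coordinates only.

-1

Consecutive displacements +2, -2, +2, -2 scale by a factor of -1 each step.
step 5: -3 + 2 → -1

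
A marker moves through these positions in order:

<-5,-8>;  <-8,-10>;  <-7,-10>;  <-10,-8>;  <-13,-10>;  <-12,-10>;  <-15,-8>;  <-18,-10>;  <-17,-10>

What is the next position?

<-20,-8>

Differencing gives <-3,-2>, <+1,+0>, <-3,+2>, <-3,-2>, <+1,+0>, <-3,+2>, <-3,-2>, <+1,+0>. This is the pattern <-3,-2>, <+1,+0>, <-3,+2> repeated.
step 9: apply <-3,+2> → <-20,-8>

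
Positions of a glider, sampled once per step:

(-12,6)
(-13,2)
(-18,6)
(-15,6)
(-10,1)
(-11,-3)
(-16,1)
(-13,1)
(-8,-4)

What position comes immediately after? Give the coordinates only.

(-9,-8)

Step-to-step displacements: (-1,-4), (-5,+4), (+3,+0), (+5,-5), (-1,-4), (-5,+4), (+3,+0), (+5,-5) — a repeating cycle of length 4.
step 9: apply (-1,-4) → (-9,-8)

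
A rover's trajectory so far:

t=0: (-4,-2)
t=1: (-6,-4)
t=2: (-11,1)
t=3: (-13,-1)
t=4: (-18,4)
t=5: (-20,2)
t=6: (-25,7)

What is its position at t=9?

The moves between consecutive positions are (-2,-2), (-5,+5), (-2,-2), (-5,+5), (-2,-2), (-5,+5); they repeat the 2-cycle [(-2,-2), (-5,+5)].
step 7: apply (-2,-2) → (-27,5)
step 8: apply (-5,+5) → (-32,10)
step 9: apply (-2,-2) → (-34,8)

(-34,8)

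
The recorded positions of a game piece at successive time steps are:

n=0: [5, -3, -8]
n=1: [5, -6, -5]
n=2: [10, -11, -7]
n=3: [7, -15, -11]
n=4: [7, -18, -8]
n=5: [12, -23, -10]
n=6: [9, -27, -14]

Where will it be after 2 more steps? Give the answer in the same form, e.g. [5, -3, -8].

Differencing gives [+0, -3, +3], [+5, -5, -2], [-3, -4, -4], [+0, -3, +3], [+5, -5, -2], [-3, -4, -4]. This is the pattern [+0, -3, +3], [+5, -5, -2], [-3, -4, -4] repeated.
step 7: apply [+0, -3, +3] → [9, -30, -11]
step 8: apply [+5, -5, -2] → [14, -35, -13]

[14, -35, -13]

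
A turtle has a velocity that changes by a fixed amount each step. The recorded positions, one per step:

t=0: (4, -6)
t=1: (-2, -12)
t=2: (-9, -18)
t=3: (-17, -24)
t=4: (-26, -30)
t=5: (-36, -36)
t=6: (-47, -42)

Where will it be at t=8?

(-72, -54)

Taking differences between consecutive positions: (-6, -6), (-7, -6), (-8, -6), (-9, -6), (-10, -6), (-11, -6). These grow by (-1, +0) each step.
step 7: (-47, -42) + (-12, -6) → (-59, -48)
step 8: (-59, -48) + (-13, -6) → (-72, -54)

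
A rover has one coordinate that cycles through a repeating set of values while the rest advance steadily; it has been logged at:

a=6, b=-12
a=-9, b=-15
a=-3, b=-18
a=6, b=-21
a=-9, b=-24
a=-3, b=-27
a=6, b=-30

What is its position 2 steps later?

a=-3, b=-36

A: cycles through 6, -9, -3 every 3 steps. Step 8 lands at position 2 of the cycle → -3.
B: linear, -3 per step → -36 at step 8.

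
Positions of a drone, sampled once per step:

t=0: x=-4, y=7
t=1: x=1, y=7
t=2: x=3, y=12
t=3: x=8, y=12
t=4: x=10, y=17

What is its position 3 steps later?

x=22, y=22

Step-to-step displacements: (+5, +0), (+2, +5), (+5, +0), (+2, +5) — a repeating cycle of length 2.
step 5: apply (+5, +0) → x=15, y=17
step 6: apply (+2, +5) → x=17, y=22
step 7: apply (+5, +0) → x=22, y=22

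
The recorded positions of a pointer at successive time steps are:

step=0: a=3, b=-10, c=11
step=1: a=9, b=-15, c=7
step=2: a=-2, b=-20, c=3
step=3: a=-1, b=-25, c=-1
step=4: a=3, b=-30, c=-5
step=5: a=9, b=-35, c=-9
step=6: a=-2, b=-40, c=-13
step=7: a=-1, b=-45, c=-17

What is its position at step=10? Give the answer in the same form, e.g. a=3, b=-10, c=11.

The a coordinate repeats the cycle [3, 9, -2, -1] with period 4; step 10 mod 4 = 2, giving -2.
The b coordinate changes by -5 each step, so at step 10 it is -10 + 10·(-5) = -60.
The c coordinate changes by -4 each step, so at step 10 it is 11 + 10·(-4) = -29.

a=-2, b=-60, c=-29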